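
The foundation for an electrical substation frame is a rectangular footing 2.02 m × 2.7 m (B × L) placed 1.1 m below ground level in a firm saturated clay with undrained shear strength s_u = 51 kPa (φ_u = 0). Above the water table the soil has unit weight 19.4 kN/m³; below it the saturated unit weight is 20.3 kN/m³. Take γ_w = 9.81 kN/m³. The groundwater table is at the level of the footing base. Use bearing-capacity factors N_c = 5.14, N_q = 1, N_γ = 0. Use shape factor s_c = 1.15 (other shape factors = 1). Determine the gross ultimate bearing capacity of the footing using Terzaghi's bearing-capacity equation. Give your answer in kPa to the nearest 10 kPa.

q_ult ≈ 320 kPa

q = γ·D_f = 19.4 × 1.1 = 21.34 kPa.
c·N_c·s_c = 51 × 5.14 × 1.15 = 301.46 kPa
q·N_q = 21.34 × 1 = 21.34 kPa
q_ult = 301.46 + 21.34 = 322.8 kPa.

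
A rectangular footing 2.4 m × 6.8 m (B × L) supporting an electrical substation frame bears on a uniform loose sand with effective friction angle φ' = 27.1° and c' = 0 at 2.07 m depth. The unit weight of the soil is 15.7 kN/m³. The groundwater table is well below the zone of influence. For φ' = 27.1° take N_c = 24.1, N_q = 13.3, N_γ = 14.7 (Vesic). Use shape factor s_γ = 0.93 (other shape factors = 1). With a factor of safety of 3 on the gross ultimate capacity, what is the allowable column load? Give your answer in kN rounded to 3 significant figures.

q = γ·D_f = 15.7 × 2.07 = 32.499 kPa.
q·N_q = 32.499 × 13.3 = 432.24 kPa
0.5·γ·B·N_γ·s_γ = 0.5 × 15.7 × 2.4 × 14.7 × 0.93 = 257.56 kPa
q_ult = 432.24 + 257.56 = 689.8 kPa.
Gross allowable pressure q_all = 689.8 / 3 = 229.93 kPa.
Footing area = 16.32 m², so allowable column load = 229.93 × 16.32 = 3752.5 kN.

P_all ≈ 3750 kN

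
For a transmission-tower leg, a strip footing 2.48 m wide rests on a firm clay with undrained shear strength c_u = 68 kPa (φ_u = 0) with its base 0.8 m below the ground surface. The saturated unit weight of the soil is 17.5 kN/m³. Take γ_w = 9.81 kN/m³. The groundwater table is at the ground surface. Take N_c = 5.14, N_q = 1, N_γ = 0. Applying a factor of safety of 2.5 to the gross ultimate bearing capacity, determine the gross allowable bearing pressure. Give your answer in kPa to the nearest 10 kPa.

q_all ≈ 140 kPa

With the water table at the surface the whole profile is submerged: γ' = 17.5 − 9.81 = 7.69 kN/m³, so q = γ'·D_f = 6.152 kPa.
q_ult = c·N_c + q·N_q
     = 68 × 5.14 + 6.152 × 1
     = 349.52 + 6.152 = 355.67 kPa.
q_all = q_ult / FS = 355.67 / 2.5 = 142.27 kPa.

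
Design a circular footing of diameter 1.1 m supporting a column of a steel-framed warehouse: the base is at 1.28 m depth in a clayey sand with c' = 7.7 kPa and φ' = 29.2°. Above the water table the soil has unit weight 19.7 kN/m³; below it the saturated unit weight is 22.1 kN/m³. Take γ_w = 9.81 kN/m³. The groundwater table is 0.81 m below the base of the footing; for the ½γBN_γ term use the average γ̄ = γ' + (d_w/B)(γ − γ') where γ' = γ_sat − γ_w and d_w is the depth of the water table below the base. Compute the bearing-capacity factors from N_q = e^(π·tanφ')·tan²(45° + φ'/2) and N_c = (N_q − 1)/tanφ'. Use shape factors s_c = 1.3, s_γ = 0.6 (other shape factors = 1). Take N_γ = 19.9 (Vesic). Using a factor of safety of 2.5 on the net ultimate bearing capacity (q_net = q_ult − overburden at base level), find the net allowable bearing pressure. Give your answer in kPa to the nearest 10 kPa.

N_q = e^(π·tan29.2°)·tan²(59.6°) = 16.82; N_c = (N_q − 1)/tanφ' = 28.3.
Effective surcharge at the founding depth q = γ·D_f = 19.7 × 1.28 = 25.216 kPa.
With d_w = 0.81 m < B, γ̄ = 12.29 + (0.81/1.1) × (19.7 − 12.29) = 17.746 kN/m³.
q_ult = c·N_c·s_c + q·N_q + 0.5·γ·B·N_γ·s_γ
     = 7.7 × 28.298 × 1.3 + 25.216 × 16.815 + 0.5 × 17.746 × 1.1 × 19.9 × 0.6
     = 283.26 + 424.01 + 116.54 = 823.81 kPa.
q_net = 823.81 − 25.216 = 798.59 kPa.
q_all(net) = 798.59 / 2.5 = 319.44 kPa.

q_all(net) ≈ 320 kPa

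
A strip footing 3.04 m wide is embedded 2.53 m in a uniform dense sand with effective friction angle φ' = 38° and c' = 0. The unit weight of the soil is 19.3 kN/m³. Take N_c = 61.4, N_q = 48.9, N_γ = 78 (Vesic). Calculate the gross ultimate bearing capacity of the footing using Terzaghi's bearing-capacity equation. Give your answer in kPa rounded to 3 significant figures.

Overburden at base level: q = 19.3 × 2.53 = 48.829 kPa.
Surcharge term q·N_q = 48.829 × 48.9 = 2387.7 kPa; self-weight term 0.5·γ·B·N_γ = 0.5 × 19.3 × 3.04 × 78 = 2288.2 kPa.
q_ult = 2387.7 + 2288.2 = 4675.9 kPa.

q_ult ≈ 4680 kPa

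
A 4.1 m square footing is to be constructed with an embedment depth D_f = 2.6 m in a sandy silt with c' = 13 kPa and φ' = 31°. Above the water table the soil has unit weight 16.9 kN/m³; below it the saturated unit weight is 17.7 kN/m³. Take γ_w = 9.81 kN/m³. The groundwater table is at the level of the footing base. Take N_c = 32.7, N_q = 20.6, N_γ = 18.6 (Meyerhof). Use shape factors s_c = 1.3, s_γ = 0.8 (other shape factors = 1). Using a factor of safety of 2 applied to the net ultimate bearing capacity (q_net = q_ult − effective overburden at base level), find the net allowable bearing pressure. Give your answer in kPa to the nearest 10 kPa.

Overburden at base level: q = 16.9 × 2.6 = 43.94 kPa.
Below the base the soil is submerged, so the ½γBN_γ term uses γ' = 17.7 − 9.81 = 7.89 kN/m³.
Cohesion term c·N_c·s_c = 13 × 32.7 × 1.3 = 552.63 kPa; surcharge term q·N_q = 43.94 × 20.6 = 905.16 kPa; self-weight term 0.5·γ·B·N_γ·s_γ = 0.5 × 7.89 × 4.1 × 18.6 × 0.8 = 240.68 kPa.
q_ult = 552.63 + 905.16 + 240.68 = 1698.5 kPa.
Net ultimate: q_net = 1698.5 − 43.94 = 1654.5 kPa.
q_all(net) = 1654.5 / 2 = 827.27 kPa.

q_all(net) ≈ 830 kPa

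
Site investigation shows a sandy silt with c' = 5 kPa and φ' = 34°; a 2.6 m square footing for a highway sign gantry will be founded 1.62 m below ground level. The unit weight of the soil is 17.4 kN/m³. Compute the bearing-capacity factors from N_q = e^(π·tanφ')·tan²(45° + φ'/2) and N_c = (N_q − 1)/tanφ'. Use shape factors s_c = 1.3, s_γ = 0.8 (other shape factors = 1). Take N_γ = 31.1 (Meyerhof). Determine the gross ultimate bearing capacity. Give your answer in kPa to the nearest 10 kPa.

tan34° = 0.6745, so N_q = e^(π×0.6745)·tan²(62°) = 8.323 × 3.537 = 29.44.
N_c = (29.44 − 1)/tan34° = 42.16.
q = γ·D_f = 17.4 × 1.62 = 28.188 kPa.
c·N_c·s_c = 5 × 42.164 × 1.3 = 274.06 kPa
q·N_q = 28.188 × 29.44 = 829.85 kPa
0.5·γ·B·N_γ·s_γ = 0.5 × 17.4 × 2.6 × 31.1 × 0.8 = 562.79 kPa
q_ult = 274.06 + 829.85 + 562.79 = 1666.7 kPa.

q_ult ≈ 1670 kPa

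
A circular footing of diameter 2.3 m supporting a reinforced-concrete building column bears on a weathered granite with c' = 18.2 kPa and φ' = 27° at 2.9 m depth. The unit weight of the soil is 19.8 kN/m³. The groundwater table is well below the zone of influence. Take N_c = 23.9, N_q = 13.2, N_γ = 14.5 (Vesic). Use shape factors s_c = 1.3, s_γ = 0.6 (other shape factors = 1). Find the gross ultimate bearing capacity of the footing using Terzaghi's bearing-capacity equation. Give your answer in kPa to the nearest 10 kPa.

q = γ·D_f = 19.8 × 2.9 = 57.42 kPa.
c·N_c·s_c = 18.2 × 23.9 × 1.3 = 565.47 kPa
q·N_q = 57.42 × 13.2 = 757.94 kPa
0.5·γ·B·N_γ·s_γ = 0.5 × 19.8 × 2.3 × 14.5 × 0.6 = 198.1 kPa
q_ult = 565.47 + 757.94 + 198.1 = 1521.5 kPa.

q_ult ≈ 1520 kPa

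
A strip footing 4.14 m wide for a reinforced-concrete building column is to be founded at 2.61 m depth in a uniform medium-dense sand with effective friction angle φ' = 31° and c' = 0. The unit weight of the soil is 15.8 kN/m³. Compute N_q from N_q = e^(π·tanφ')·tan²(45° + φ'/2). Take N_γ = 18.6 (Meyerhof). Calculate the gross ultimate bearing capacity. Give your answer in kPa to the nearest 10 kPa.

tan31° = 0.6009, so N_q = e^(π×0.6009)·tan²(60.5°) = 6.604 × 3.124 = 20.63.
q = γ·D_f = 15.8 × 2.61 = 41.238 kPa.
q·N_q = 41.238 × 20.631 = 850.77 kPa
0.5·γ·B·N_γ = 0.5 × 15.8 × 4.14 × 18.6 = 608.33 kPa
q_ult = 850.77 + 608.33 = 1459.1 kPa.

q_ult ≈ 1460 kPa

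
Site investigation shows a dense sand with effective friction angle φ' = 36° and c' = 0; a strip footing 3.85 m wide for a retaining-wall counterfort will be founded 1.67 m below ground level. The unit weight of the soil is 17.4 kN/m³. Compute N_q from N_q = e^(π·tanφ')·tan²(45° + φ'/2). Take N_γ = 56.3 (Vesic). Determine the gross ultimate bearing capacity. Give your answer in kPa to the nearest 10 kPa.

q_ult ≈ 2980 kPa

tan36° = 0.7265, so N_q = e^(π×0.7265)·tan²(63°) = 9.801 × 3.852 = 37.75.
q = γ·D_f = 17.4 × 1.67 = 29.058 kPa.
q·N_q = 29.058 × 37.752 = 1097 kPa
0.5·γ·B·N_γ = 0.5 × 17.4 × 3.85 × 56.3 = 1885.8 kPa
q_ult = 1097 + 1885.8 = 2982.8 kPa.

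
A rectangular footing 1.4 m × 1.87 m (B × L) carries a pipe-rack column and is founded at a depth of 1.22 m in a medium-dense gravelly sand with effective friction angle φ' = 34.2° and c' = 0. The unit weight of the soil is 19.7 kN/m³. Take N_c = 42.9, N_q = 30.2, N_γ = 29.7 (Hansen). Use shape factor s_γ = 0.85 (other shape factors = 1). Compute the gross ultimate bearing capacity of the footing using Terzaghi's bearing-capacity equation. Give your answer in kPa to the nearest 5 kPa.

q_ult ≈ 1075 kPa

Overburden at base level: q = 19.7 × 1.22 = 24.034 kPa.
Surcharge term q·N_q = 24.034 × 30.2 = 725.83 kPa; self-weight term 0.5·γ·B·N_γ·s_γ = 0.5 × 19.7 × 1.4 × 29.7 × 0.85 = 348.13 kPa.
q_ult = 725.83 + 348.13 = 1074 kPa.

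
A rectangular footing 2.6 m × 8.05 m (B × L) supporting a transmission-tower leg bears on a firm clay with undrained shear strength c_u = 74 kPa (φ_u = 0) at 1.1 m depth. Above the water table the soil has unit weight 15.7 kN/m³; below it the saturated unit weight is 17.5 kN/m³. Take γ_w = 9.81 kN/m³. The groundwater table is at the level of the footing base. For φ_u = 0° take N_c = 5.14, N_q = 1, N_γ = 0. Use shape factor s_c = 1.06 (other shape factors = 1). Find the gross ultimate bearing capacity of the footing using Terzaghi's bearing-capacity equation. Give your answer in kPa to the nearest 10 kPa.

Overburden at base level: q = 15.7 × 1.1 = 17.27 kPa.
Cohesion term c·N_c·s_c = 74 × 5.14 × 1.06 = 403.18 kPa; surcharge term q·N_q = 17.27 × 1 = 17.27 kPa.
q_ult = 403.18 + 17.27 = 420.45 kPa.

q_ult ≈ 420 kPa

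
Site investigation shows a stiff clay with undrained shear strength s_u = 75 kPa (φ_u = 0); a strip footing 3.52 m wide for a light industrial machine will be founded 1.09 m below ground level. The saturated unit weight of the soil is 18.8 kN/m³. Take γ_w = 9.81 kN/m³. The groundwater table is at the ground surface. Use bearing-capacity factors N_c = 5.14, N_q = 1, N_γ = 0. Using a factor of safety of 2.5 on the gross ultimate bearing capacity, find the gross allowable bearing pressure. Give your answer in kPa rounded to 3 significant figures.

q_all ≈ 158 kPa

With the water table at the surface the whole profile is submerged: γ' = 18.8 − 9.81 = 8.99 kN/m³, so q = γ'·D_f = 9.7991 kPa.
q_ult = c·N_c + q·N_q
     = 75 × 5.14 + 9.7991 × 1
     = 385.5 + 9.7991 = 395.3 kPa.
q_all = 395.3 / 2.5 = 158.12 kPa.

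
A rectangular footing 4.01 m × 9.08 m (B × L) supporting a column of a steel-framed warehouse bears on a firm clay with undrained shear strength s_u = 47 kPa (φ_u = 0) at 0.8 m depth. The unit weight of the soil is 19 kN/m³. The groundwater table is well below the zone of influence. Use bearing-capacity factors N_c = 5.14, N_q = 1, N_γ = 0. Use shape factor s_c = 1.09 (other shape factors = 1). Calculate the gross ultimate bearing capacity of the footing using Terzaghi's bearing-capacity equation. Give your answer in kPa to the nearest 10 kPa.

Effective surcharge at the founding depth q = γ·D_f = 19 × 0.8 = 15.2 kPa.
q_ult = c·N_c·s_c + q·N_q
     = 47 × 5.14 × 1.09 + 15.2 × 1
     = 263.32 + 15.2 = 278.52 kPa.

q_ult ≈ 280 kPa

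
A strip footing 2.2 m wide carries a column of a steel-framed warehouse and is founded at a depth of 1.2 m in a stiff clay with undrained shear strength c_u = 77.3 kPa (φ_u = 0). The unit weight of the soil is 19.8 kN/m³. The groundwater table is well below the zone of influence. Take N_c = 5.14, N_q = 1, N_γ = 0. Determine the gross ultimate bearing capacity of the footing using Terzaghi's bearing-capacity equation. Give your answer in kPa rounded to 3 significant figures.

q_ult ≈ 421 kPa

Effective surcharge at the founding depth q = γ·D_f = 19.8 × 1.2 = 23.76 kPa.
q_ult = c·N_c + q·N_q
     = 77.3 × 5.14 + 23.76 × 1
     = 397.32 + 23.76 = 421.08 kPa.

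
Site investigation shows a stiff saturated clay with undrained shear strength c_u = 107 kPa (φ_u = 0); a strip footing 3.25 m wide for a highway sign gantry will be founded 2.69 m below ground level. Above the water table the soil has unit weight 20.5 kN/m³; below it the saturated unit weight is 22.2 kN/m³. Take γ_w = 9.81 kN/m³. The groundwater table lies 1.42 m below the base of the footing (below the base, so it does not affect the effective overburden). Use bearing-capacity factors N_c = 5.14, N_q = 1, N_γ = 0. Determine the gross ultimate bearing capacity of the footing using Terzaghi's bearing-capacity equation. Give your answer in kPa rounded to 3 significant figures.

Overburden at base level: q = 20.5 × 2.69 = 55.145 kPa.
Cohesion term c·N_c = 107 × 5.14 = 549.98 kPa; surcharge term q·N_q = 55.145 × 1 = 55.145 kPa.
q_ult = 549.98 + 55.145 = 605.12 kPa.

q_ult ≈ 605 kPa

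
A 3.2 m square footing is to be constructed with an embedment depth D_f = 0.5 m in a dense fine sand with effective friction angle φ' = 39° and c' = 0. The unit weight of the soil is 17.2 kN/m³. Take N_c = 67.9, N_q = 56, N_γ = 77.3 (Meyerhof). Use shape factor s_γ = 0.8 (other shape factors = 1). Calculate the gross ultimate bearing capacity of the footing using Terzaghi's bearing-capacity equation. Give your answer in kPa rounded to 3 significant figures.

q_ult ≈ 2180 kPa

Effective surcharge at the founding depth q = γ·D_f = 17.2 × 0.5 = 8.6 kPa.
q_ult = q·N_q + 0.5·γ·B·N_γ·s_γ
     = 8.6 × 56 + 0.5 × 17.2 × 3.2 × 77.3 × 0.8
     = 481.6 + 1701.8 = 2183.4 kPa.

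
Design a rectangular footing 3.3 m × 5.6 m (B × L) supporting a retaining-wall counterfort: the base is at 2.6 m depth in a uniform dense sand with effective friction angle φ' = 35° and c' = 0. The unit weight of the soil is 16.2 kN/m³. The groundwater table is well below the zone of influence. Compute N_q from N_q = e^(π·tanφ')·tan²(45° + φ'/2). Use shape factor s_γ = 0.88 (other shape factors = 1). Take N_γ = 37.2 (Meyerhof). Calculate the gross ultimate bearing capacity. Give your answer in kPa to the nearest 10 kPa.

tan35° = 0.7002, so N_q = e^(π×0.7002)·tan²(62.5°) = 9.023 × 3.69 = 33.3.
q = γ·D_f = 16.2 × 2.6 = 42.12 kPa.
q·N_q = 42.12 × 33.296 = 1402.4 kPa
0.5·γ·B·N_γ·s_γ = 0.5 × 16.2 × 3.3 × 37.2 × 0.88 = 875.03 kPa
q_ult = 1402.4 + 875.03 = 2277.5 kPa.

q_ult ≈ 2280 kPa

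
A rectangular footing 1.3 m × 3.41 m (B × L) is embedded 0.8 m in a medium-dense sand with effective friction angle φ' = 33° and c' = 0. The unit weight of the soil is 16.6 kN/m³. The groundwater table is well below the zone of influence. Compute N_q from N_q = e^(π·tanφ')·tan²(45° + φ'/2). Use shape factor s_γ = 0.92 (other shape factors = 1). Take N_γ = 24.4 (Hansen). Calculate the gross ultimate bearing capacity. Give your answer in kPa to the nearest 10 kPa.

q_ult ≈ 590 kPa

tan33° = 0.6494, so N_q = e^(π×0.6494)·tan²(61.5°) = 7.692 × 3.392 = 26.09.
Overburden at base level: q = 16.6 × 0.8 = 13.28 kPa.
Surcharge term q·N_q = 13.28 × 26.092 = 346.5 kPa; self-weight term 0.5·γ·B·N_γ·s_γ = 0.5 × 16.6 × 1.3 × 24.4 × 0.92 = 242.21 kPa.
q_ult = 346.5 + 242.21 = 588.72 kPa.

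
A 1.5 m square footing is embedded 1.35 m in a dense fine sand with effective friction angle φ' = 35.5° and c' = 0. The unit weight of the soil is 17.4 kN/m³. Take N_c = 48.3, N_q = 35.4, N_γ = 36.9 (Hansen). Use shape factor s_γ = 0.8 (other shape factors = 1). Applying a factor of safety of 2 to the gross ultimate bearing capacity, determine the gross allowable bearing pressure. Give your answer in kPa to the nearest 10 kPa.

q_all ≈ 610 kPa

q = γ·D_f = 17.4 × 1.35 = 23.49 kPa.
q·N_q = 23.49 × 35.4 = 831.55 kPa
0.5·γ·B·N_γ·s_γ = 0.5 × 17.4 × 1.5 × 36.9 × 0.8 = 385.24 kPa
q_ult = 831.55 + 385.24 = 1216.8 kPa.
q_all = q_ult / FS = 1216.8 / 2 = 608.39 kPa.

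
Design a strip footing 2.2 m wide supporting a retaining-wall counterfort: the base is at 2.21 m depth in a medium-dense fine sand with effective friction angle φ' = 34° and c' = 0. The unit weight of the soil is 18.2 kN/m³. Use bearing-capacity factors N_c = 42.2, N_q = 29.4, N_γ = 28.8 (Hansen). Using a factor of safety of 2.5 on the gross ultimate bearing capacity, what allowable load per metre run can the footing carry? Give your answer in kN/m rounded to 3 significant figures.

≈ 1550 kN/m

q = γ·D_f = 18.2 × 2.21 = 40.222 kPa.
q·N_q = 40.222 × 29.4 = 1182.5 kPa
0.5·γ·B·N_γ = 0.5 × 18.2 × 2.2 × 28.8 = 576.58 kPa
q_ult = 1182.5 + 576.58 = 1759.1 kPa.
Gross allowable pressure q_all = 1759.1 / 2.5 = 703.64 kPa.
Allowable wall load = q_all × B = 703.64 × 2.2 = 1548 kN per metre run.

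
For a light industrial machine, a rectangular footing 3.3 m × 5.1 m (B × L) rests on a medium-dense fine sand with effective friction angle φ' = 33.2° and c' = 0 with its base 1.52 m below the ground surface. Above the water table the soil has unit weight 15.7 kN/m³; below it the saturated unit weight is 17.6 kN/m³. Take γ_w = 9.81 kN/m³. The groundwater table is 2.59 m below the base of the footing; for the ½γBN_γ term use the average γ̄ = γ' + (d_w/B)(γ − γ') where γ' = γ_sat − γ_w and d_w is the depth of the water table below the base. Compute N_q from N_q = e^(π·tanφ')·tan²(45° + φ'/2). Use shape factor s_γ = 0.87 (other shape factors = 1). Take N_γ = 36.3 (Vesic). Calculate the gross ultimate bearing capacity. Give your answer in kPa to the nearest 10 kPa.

tan33.2° = 0.6544, so N_q = e^(π×0.6544)·tan²(61.6°) = 7.813 × 3.421 = 26.72.
Effective surcharge at the founding depth q = γ·D_f = 15.7 × 1.52 = 23.864 kPa.
With d_w = 2.59 m < B, γ̄ = 7.79 + (2.59/3.3) × (15.7 − 7.79) = 13.998 kN/m³.
q_ult = q·N_q + 0.5·γ·B·N_γ·s_γ
     = 23.864 × 26.725 + 0.5 × 13.998 × 3.3 × 36.3 × 0.87
     = 637.76 + 729.42 = 1367.2 kPa.

q_ult ≈ 1370 kPa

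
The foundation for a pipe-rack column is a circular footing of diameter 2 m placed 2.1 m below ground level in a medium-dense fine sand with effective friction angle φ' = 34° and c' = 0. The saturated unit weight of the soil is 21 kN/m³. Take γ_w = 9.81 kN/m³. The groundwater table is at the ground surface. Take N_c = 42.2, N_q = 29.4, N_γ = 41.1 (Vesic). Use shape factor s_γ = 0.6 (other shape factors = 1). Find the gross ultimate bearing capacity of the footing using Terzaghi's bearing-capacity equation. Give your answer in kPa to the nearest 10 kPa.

γ' = 21 − 9.81 = 11.19 kN/m³ (submerged throughout). q = 11.19 × 2.1 = 23.499 kPa; the same γ' applies in the ½γBN_γ term.
q·N_q = 23.499 × 29.4 = 690.87 kPa
0.5·γ·B·N_γ·s_γ = 0.5 × 11.19 × 2 × 41.1 × 0.6 = 275.95 kPa
q_ult = 690.87 + 275.95 = 966.82 kPa.

q_ult ≈ 970 kPa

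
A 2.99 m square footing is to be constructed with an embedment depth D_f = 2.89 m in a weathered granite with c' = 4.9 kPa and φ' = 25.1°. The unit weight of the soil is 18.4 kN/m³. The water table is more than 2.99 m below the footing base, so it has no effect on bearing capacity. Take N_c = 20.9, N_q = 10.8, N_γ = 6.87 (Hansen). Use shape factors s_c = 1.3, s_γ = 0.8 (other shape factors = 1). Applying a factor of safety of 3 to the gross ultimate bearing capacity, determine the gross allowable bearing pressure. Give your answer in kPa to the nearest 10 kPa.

q_all ≈ 290 kPa

Overburden at base level: q = 18.4 × 2.89 = 53.176 kPa.
Cohesion term c·N_c·s_c = 4.9 × 20.9 × 1.3 = 133.13 kPa; surcharge term q·N_q = 53.176 × 10.8 = 574.3 kPa; self-weight term 0.5·γ·B·N_γ·s_γ = 0.5 × 18.4 × 2.99 × 6.87 × 0.8 = 151.18 kPa.
q_ult = 133.13 + 574.3 + 151.18 = 858.62 kPa.
q_all = q_ult / FS = 858.62 / 3 = 286.21 kPa.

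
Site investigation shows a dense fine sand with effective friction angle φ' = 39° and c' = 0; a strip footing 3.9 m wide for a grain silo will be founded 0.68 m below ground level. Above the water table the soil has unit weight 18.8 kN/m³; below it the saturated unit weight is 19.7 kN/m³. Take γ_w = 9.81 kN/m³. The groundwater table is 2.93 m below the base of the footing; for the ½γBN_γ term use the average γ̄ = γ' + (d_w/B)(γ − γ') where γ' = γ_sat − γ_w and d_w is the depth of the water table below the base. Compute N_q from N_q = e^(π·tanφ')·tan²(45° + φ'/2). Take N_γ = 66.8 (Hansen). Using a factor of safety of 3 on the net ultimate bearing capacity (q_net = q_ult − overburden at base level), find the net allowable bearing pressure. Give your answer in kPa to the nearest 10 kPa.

N_q = e^(π·tan39°)·tan²(64.5°) = 55.96.
Overburden at base level: q = 18.8 × 0.68 = 12.784 kPa.
The water table is 2.93 m below the base (< B = 3.9 m), so the ½γBN_γ term uses γ̄ = γ' + (d_w/B)(γ − γ') = 9.89 + (2.93/3.9)(18.8 − 9.89) = 16.584 kN/m³.
Surcharge term q·N_q = 12.784 × 55.957 = 715.36 kPa; self-weight term 0.5·γ·B·N_γ = 0.5 × 16.584 × 3.9 × 66.8 = 2160.2 kPa.
q_ult = 715.36 + 2160.2 = 2875.6 kPa.
q_net = 2875.6 − 12.784 = 2862.8 kPa.
q_all(net) = 2862.8 / 3 = 954.27 kPa.

q_all(net) ≈ 950 kPa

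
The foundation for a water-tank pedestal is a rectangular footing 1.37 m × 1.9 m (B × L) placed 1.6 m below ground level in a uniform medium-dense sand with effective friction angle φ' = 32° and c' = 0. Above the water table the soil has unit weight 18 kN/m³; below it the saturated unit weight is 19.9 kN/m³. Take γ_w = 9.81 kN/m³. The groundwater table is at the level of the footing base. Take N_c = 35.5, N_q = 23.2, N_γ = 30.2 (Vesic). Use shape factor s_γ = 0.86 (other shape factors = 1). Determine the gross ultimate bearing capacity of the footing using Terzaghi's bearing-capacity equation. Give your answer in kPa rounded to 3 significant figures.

q_ult ≈ 848 kPa

Overburden at base level: q = 18 × 1.6 = 28.8 kPa.
Below the base the soil is submerged, so the ½γBN_γ term uses γ' = 19.9 − 9.81 = 10.09 kN/m³.
Surcharge term q·N_q = 28.8 × 23.2 = 668.16 kPa; self-weight term 0.5·γ·B·N_γ·s_γ = 0.5 × 10.09 × 1.37 × 30.2 × 0.86 = 179.51 kPa.
q_ult = 668.16 + 179.51 = 847.67 kPa.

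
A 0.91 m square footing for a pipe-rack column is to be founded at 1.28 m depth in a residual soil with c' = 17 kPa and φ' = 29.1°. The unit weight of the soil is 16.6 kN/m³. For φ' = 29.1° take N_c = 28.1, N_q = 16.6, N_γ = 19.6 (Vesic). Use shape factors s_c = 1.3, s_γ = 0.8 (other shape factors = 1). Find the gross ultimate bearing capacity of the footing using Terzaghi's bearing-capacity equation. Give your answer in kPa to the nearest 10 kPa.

Overburden at base level: q = 16.6 × 1.28 = 21.248 kPa.
Cohesion term c·N_c·s_c = 17 × 28.1 × 1.3 = 621.01 kPa; surcharge term q·N_q = 21.248 × 16.6 = 352.72 kPa; self-weight term 0.5·γ·B·N_γ·s_γ = 0.5 × 16.6 × 0.91 × 19.6 × 0.8 = 118.43 kPa.
q_ult = 621.01 + 352.72 + 118.43 = 1092.2 kPa.

q_ult ≈ 1090 kPa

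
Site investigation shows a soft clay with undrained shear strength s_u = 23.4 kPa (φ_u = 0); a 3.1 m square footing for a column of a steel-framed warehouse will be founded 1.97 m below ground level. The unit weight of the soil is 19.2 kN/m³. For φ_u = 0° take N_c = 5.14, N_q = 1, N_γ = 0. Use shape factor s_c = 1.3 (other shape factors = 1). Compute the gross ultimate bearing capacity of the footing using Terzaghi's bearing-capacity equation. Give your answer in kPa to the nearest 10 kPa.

q_ult ≈ 190 kPa

q = γ·D_f = 19.2 × 1.97 = 37.824 kPa.
c·N_c·s_c = 23.4 × 5.14 × 1.3 = 156.36 kPa
q·N_q = 37.824 × 1 = 37.824 kPa
q_ult = 156.36 + 37.824 = 194.18 kPa.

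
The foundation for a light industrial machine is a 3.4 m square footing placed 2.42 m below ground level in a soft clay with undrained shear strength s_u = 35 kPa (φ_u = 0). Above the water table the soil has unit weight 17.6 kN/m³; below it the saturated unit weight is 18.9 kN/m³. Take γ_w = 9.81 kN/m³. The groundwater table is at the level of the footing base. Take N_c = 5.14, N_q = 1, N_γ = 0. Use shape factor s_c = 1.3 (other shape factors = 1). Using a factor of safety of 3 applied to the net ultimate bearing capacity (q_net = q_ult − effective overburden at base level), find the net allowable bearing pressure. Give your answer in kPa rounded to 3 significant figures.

q_all(net) ≈ 78 kPa

Overburden at base level: q = 17.6 × 2.42 = 42.592 kPa.
Cohesion term c·N_c·s_c = 35 × 5.14 × 1.3 = 233.87 kPa; surcharge term q·N_q = 42.592 × 1 = 42.592 kPa.
q_ult = 233.87 + 42.592 = 276.46 kPa.
Net ultimate: q_net = 276.46 − 42.592 = 233.87 kPa.
q_all(net) = 233.87 / 3 = 77.957 kPa.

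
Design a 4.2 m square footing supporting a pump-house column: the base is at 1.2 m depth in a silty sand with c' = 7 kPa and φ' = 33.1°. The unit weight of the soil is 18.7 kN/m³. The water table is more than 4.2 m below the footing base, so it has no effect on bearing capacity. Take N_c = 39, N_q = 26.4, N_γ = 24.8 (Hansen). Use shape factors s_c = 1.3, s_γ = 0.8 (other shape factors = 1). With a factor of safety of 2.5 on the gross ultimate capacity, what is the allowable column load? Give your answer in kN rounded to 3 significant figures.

P_all ≈ 12200 kN

Overburden at base level: q = 18.7 × 1.2 = 22.44 kPa.
Cohesion term c·N_c·s_c = 7 × 39 × 1.3 = 354.9 kPa; surcharge term q·N_q = 22.44 × 26.4 = 592.42 kPa; self-weight term 0.5·γ·B·N_γ·s_γ = 0.5 × 18.7 × 4.2 × 24.8 × 0.8 = 779.12 kPa.
q_ult = 354.9 + 592.42 + 779.12 = 1726.4 kPa.
Gross allowable pressure q_all = 1726.4 / 2.5 = 690.57 kPa.
Footing area = 17.64 m², so allowable column load = 690.57 × 17.64 = 12182 kN.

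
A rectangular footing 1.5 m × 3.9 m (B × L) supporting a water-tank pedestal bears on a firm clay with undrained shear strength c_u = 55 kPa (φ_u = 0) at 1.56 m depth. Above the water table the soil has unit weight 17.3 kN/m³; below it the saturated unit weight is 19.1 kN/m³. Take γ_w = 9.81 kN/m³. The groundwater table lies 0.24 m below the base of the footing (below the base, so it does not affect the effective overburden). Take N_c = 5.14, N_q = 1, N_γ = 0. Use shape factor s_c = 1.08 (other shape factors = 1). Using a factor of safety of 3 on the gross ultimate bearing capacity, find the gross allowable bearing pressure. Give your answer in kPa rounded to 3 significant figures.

q_all ≈ 111 kPa

q = γ·D_f = 17.3 × 1.56 = 26.988 kPa.
c·N_c·s_c = 55 × 5.14 × 1.08 = 305.32 kPa
q·N_q = 26.988 × 1 = 26.988 kPa
q_ult = 305.32 + 26.988 = 332.3 kPa.
q_all = 332.3 / 3 = 110.77 kPa.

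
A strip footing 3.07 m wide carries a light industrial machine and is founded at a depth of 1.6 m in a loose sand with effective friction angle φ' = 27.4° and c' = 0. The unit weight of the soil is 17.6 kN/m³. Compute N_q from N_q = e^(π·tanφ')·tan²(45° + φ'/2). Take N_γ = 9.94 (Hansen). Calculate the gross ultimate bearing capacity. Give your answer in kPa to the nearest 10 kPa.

tan27.4° = 0.5184, so N_q = e^(π×0.5184)·tan²(58.7°) = 5.096 × 2.705 = 13.78.
Overburden at base level: q = 17.6 × 1.6 = 28.16 kPa.
Surcharge term q·N_q = 28.16 × 13.785 = 388.18 kPa; self-weight term 0.5·γ·B·N_γ = 0.5 × 17.6 × 3.07 × 9.94 = 268.54 kPa.
q_ult = 388.18 + 268.54 = 656.72 kPa.

q_ult ≈ 660 kPa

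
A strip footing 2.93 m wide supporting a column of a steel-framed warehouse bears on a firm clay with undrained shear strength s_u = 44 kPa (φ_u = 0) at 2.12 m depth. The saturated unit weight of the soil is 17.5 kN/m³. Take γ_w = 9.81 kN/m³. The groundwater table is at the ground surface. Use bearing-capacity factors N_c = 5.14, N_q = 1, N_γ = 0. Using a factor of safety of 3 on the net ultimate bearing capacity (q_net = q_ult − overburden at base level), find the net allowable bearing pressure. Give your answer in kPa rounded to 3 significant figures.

q_all(net) ≈ 75.4 kPa

γ' = 17.5 − 9.81 = 7.69 kN/m³ (submerged throughout). q = 7.69 × 2.12 = 16.303 kPa.
c·N_c = 44 × 5.14 = 226.16 kPa
q·N_q = 16.303 × 1 = 16.303 kPa
q_ult = 226.16 + 16.303 = 242.46 kPa.
q_net = 242.46 − 16.303 = 226.16 kPa.
q_all(net) = 226.16 / 3 = 75.387 kPa.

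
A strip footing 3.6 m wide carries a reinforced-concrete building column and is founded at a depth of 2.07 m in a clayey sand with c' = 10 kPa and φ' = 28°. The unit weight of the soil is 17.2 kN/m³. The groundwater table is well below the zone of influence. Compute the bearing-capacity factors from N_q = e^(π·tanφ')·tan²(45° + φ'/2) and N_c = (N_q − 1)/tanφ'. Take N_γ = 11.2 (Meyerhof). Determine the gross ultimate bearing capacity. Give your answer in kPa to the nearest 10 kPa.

tan28° = 0.5317, so N_q = e^(π×0.5317)·tan²(59°) = 5.314 × 2.77 = 14.72.
N_c = (14.72 − 1)/tan28° = 25.8.
Overburden at base level: q = 17.2 × 2.07 = 35.604 kPa.
Cohesion term c·N_c = 10 × 25.803 = 258.03 kPa; surcharge term q·N_q = 35.604 × 14.72 = 524.09 kPa; self-weight term 0.5·γ·B·N_γ = 0.5 × 17.2 × 3.6 × 11.2 = 346.75 kPa.
q_ult = 258.03 + 524.09 + 346.75 = 1128.9 kPa.

q_ult ≈ 1130 kPa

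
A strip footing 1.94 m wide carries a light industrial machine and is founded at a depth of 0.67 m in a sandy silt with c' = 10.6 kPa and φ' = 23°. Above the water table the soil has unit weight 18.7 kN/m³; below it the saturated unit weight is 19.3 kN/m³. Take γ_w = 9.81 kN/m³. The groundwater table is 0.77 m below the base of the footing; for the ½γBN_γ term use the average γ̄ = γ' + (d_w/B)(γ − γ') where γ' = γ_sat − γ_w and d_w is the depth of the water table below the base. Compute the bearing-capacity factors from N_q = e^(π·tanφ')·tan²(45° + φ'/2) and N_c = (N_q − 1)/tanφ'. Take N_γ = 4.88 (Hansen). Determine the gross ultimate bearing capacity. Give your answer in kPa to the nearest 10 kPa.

q_ult ≈ 360 kPa

tan23° = 0.4245, so N_q = e^(π×0.4245)·tan²(56.5°) = 3.794 × 2.283 = 8.66.
N_c = (8.66 − 1)/tan23° = 18.05.
q = γ·D_f = 18.7 × 0.67 = 12.529 kPa.
γ' = 9.49 kN/m³; averaging over the depth B below the base, γ̄ = γ' + (d_w/B)(γ − γ') = 13.146 kN/m³.
c·N_c = 10.6 × 18.049 = 191.32 kPa
q·N_q = 12.529 × 8.6612 = 108.52 kPa
0.5·γ·B·N_γ = 0.5 × 13.146 × 1.94 × 4.88 = 62.226 kPa
q_ult = 191.32 + 108.52 + 62.226 = 362.06 kPa.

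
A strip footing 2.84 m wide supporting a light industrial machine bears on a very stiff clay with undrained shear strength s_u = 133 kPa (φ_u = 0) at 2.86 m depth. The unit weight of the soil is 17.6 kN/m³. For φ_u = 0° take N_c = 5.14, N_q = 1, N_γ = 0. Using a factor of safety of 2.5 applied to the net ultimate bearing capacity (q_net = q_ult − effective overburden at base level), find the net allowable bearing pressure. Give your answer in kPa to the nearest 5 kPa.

q_all(net) ≈ 275 kPa

Effective surcharge at the founding depth q = γ·D_f = 17.6 × 2.86 = 50.336 kPa.
q_ult = c·N_c + q·N_q
     = 133 × 5.14 + 50.336 × 1
     = 683.62 + 50.336 = 733.96 kPa.
Net ultimate: q_net = 733.96 − 50.336 = 683.62 kPa.
q_all(net) = 683.62 / 2.5 = 273.45 kPa.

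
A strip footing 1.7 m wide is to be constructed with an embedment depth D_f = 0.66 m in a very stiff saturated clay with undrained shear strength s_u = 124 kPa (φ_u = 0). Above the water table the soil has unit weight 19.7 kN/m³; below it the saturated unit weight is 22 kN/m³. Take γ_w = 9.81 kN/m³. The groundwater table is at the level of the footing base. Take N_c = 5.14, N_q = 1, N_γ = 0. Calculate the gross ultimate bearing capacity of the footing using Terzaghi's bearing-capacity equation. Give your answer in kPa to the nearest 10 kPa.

q = γ·D_f = 19.7 × 0.66 = 13.002 kPa.
c·N_c = 124 × 5.14 = 637.36 kPa
q·N_q = 13.002 × 1 = 13.002 kPa
q_ult = 637.36 + 13.002 = 650.36 kPa.

q_ult ≈ 650 kPa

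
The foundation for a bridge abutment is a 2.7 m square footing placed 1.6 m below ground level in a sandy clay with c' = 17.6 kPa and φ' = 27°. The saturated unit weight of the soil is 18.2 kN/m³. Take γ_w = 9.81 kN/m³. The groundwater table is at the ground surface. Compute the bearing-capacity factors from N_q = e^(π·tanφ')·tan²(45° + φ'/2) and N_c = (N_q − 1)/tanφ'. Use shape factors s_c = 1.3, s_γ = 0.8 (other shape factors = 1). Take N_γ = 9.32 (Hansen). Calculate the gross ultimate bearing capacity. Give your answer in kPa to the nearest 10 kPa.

tan27° = 0.5095, so N_q = e^(π×0.5095)·tan²(58.5°) = 4.957 × 2.663 = 13.2.
N_c = (13.2 − 1)/tan27° = 23.94.
Water table at ground surface, so effective unit weight γ' = 18.2 − 9.81 = 8.39 kN/m³ is used throughout; overburden q = 8.39 × 1.6 = 13.424 kPa; the same γ' applies in the ½γBN_γ term.
Cohesion term c·N_c·s_c = 17.6 × 23.942 × 1.3 = 547.8 kPa; surcharge term q·N_q = 13.424 × 13.199 = 177.19 kPa; self-weight term 0.5·γ·B·N_γ·s_γ = 0.5 × 8.39 × 2.7 × 9.32 × 0.8 = 84.45 kPa.
q_ult = 547.8 + 177.19 + 84.45 = 809.43 kPa.

q_ult ≈ 810 kPa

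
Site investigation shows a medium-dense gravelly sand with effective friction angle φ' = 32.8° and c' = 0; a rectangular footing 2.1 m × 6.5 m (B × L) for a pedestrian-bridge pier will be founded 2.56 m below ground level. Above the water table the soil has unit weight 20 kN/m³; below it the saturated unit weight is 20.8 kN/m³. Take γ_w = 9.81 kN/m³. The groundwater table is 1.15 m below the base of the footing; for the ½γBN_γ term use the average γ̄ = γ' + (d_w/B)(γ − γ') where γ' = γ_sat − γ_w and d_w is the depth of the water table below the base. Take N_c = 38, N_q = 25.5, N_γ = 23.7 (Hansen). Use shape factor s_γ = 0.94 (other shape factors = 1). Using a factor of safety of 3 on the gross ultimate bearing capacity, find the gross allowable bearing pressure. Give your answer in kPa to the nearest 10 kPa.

q = γ·D_f = 20 × 2.56 = 51.2 kPa.
γ' = 10.99 kN/m³; averaging over the depth B below the base, γ̄ = γ' + (d_w/B)(γ − γ') = 15.924 kN/m³.
q·N_q = 51.2 × 25.5 = 1305.6 kPa
0.5·γ·B·N_γ·s_γ = 0.5 × 15.924 × 2.1 × 23.7 × 0.94 = 372.49 kPa
q_ult = 1305.6 + 372.49 = 1678.1 kPa.
q_all = 1678.1 / 3 = 559.36 kPa.

q_all ≈ 560 kPa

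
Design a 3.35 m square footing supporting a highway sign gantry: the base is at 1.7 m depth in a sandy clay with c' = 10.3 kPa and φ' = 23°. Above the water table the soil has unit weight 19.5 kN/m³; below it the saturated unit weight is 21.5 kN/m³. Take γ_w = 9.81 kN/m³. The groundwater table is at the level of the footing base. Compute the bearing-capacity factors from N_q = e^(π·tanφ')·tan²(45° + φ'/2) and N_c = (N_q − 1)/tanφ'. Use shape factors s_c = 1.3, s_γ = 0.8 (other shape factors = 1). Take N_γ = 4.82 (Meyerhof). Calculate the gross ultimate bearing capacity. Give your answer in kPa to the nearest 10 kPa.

tan23° = 0.4245, so N_q = e^(π×0.4245)·tan²(56.5°) = 3.794 × 2.283 = 8.66.
N_c = (8.66 − 1)/tan23° = 18.05.
Effective surcharge at the founding depth q = γ·D_f = 19.5 × 1.7 = 33.15 kPa.
The water table coincides with the base, so in the self-weight term γ → γ' = 11.69 kN/m³.
q_ult = c·N_c·s_c + q·N_q + 0.5·γ·B·N_γ·s_γ
     = 10.3 × 18.049 × 1.3 + 33.15 × 8.6612 + 0.5 × 11.69 × 3.35 × 4.82 × 0.8
     = 241.67 + 287.12 + 75.503 = 604.29 kPa.

q_ult ≈ 600 kPa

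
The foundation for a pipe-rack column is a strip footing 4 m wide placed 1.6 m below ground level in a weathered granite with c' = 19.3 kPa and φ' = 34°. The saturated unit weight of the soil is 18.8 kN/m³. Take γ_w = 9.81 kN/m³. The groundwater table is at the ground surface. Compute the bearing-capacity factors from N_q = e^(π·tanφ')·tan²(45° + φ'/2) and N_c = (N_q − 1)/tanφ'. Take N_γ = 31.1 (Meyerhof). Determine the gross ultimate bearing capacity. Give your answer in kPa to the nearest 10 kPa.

tan34° = 0.6745, so N_q = e^(π×0.6745)·tan²(62°) = 8.323 × 3.537 = 29.44.
N_c = (29.44 − 1)/tan34° = 42.16.
Water table at ground surface, so effective unit weight γ' = 18.8 − 9.81 = 8.99 kN/m³ is used throughout; overburden q = 8.99 × 1.6 = 14.384 kPa; the same γ' applies in the ½γBN_γ term.
Cohesion term c·N_c = 19.3 × 42.164 = 813.76 kPa; surcharge term q·N_q = 14.384 × 29.44 = 423.46 kPa; self-weight term 0.5·γ·B·N_γ = 0.5 × 8.99 × 4 × 31.1 = 559.18 kPa.
q_ult = 813.76 + 423.46 + 559.18 = 1796.4 kPa.

q_ult ≈ 1800 kPa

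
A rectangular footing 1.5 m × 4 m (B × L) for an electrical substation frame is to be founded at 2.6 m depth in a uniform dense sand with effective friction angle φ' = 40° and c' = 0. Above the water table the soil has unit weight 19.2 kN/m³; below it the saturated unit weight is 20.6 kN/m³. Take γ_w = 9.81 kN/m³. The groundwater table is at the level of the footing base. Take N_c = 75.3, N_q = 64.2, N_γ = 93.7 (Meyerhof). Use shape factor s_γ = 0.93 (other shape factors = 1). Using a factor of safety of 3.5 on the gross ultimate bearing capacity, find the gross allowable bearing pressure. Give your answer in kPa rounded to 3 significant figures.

Effective surcharge at the founding depth q = γ·D_f = 19.2 × 2.6 = 49.92 kPa.
The water table coincides with the base, so in the self-weight term γ → γ' = 10.79 kN/m³.
q_ult = q·N_q + 0.5·γ·B·N_γ·s_γ
     = 49.92 × 64.2 + 0.5 × 10.79 × 1.5 × 93.7 × 0.93
     = 3204.9 + 705.19 = 3910.1 kPa.
q_all = 3910.1 / 3.5 = 1117.2 kPa.

q_all ≈ 1120 kPa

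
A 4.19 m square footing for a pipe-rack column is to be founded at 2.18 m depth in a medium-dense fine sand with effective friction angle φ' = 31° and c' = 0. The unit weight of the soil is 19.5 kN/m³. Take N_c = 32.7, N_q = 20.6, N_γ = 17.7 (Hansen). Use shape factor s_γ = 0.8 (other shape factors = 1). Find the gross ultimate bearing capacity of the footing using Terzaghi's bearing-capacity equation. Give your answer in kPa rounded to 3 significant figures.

q = γ·D_f = 19.5 × 2.18 = 42.51 kPa.
q·N_q = 42.51 × 20.6 = 875.71 kPa
0.5·γ·B·N_γ·s_γ = 0.5 × 19.5 × 4.19 × 17.7 × 0.8 = 578.47 kPa
q_ult = 875.71 + 578.47 = 1454.2 kPa.

q_ult ≈ 1450 kPa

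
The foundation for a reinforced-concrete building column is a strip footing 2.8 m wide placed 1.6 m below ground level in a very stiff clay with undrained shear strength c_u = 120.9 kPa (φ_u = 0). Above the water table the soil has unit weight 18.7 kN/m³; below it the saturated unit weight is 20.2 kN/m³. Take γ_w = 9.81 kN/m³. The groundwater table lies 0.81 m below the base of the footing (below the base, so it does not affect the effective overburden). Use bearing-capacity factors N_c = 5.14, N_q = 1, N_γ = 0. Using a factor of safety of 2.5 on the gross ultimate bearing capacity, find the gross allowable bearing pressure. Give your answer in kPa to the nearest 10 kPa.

q = γ·D_f = 18.7 × 1.6 = 29.92 kPa.
c·N_c = 120.9 × 5.14 = 621.43 kPa
q·N_q = 29.92 × 1 = 29.92 kPa
q_ult = 621.43 + 29.92 = 651.35 kPa.
q_all = 651.35 / 2.5 = 260.54 kPa.

q_all ≈ 260 kPa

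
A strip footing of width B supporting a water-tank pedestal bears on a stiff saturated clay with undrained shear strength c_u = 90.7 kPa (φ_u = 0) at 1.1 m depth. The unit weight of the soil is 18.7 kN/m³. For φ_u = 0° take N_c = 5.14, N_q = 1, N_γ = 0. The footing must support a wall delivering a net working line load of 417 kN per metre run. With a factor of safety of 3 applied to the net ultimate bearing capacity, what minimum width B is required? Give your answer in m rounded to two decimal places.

Effective surcharge at the founding depth q = γ·D_f = 18.7 × 1.1 = 20.57 kPa.
q_ult = c·N_c + q·N_q
     = 90.7 × 5.14 + 20.57 × 1
     = 466.2 + 20.57 = 486.77 kPa.
For φ = 0 the ½γBN_γ term vanishes, so q_ult is independent of B. q_net = 486.77 − 20.57 = 466.2 kPa; q_all(net) = 466.2/3 = 155.4 kPa.
Required width B = w / q_all(net) = 417 / 155.4 = 2.683 m.

B = 2.68 m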